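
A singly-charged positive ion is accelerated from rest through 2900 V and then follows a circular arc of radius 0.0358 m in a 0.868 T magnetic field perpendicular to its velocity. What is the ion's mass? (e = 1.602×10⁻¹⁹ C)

m ≈ 2.67×10⁻²⁶ kg

Combine |q|V = ½mv² and r = mv/(|q|B): eliminate v to get m = qB²r²/(2V).
m = (1.602×10⁻¹⁹)(0.868)²(0.0358)²/(2·2900) ≈ 2.67×10⁻²⁶ kg.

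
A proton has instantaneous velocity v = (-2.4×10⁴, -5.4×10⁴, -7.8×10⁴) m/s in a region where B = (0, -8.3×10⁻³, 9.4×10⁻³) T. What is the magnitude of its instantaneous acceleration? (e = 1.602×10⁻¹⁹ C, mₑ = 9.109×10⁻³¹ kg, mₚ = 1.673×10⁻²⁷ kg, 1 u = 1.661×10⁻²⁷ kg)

|a| ≈ 1.14×10¹¹ m/s²

v×B = (-1160, 226, 199) N/C.
F = q v×B = (1.602×10⁻¹⁹ C)·(-1160, 226, 199) = (-1.85×10⁻¹⁶, 3.61×10⁻¹⁷, 3.19×10⁻¹⁷) N.
|a| = |F|/m = 1.912×10⁻¹⁶/1.673×10⁻²⁷ ≈ 1.14×10¹¹ m/s².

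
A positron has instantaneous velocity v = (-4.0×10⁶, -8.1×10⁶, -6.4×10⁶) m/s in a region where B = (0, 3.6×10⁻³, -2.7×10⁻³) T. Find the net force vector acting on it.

v×B = (4.49×10⁴, -1.08×10⁴, -1.44×10⁴) N/C.
F = q v×B = (1.602×10⁻¹⁹ C)·(4.49×10⁴, -1.08×10⁴, -1.44×10⁴) = (7.19×10⁻¹⁵, -1.73×10⁻¹⁵, -2.31×10⁻¹⁵) N.

F ≈ (7.19×10⁻¹⁵, -1.73×10⁻¹⁵, -2.31×10⁻¹⁵) N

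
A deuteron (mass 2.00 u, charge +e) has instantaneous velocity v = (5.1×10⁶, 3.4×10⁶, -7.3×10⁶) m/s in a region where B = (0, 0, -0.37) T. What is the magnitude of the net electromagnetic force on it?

v×B = (-1.26×10⁶, 1.89×10⁶, 0) N/C.
F = q v×B = (1.602×10⁻¹⁹ C)·(-1.26×10⁶, 1.89×10⁶, 0) = (-2.02×10⁻¹³, 3.02×10⁻¹³, 0) N.
|F| = 3.63×10⁻¹³ N.

|F| ≈ 3.63×10⁻¹³ N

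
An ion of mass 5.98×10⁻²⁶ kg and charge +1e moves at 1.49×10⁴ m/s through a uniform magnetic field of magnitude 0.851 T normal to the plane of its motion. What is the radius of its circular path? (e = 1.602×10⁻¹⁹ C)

The magnetic force provides the centripetal force: |q|vB = mv²/r.
r = mv/(|q|B) = (5.98×10⁻²⁶)(1.49×10⁴)/((1.602×10⁻¹⁹)(0.851)) ≈ 6.54×10⁻³ m.

r ≈ 6.54×10⁻³ m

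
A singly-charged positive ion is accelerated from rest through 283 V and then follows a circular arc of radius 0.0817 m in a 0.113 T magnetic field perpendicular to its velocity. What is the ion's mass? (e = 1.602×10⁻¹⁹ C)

Combine |q|V = ½mv² and r = mv/(|q|B): eliminate v to get m = qB²r²/(2V).
m = (1.602×10⁻¹⁹)(0.113)²(0.0817)²/(2·283) ≈ 2.41×10⁻²⁶ kg.

m ≈ 2.41×10⁻²⁶ kg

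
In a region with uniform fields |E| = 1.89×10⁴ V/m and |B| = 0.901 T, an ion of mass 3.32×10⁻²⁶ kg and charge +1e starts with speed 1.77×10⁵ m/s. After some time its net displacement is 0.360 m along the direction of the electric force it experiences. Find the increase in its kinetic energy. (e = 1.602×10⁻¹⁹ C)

ΔKE ≈ 1.09×10⁻¹⁵ J

The magnetic force is always ⟂ v and does no work; only the electric force changes KE.
ΔKE = F_E · d = |q|E d = (1.602×10⁻¹⁹)(1.89×10⁴)(0.360) ≈ 1.09×10⁻¹⁵ J.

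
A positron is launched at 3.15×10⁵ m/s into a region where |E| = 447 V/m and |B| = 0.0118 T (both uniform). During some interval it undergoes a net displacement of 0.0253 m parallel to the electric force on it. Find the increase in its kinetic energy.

The magnetic force is always ⟂ v and does no work; only the electric force changes KE.
ΔKE = F_E · d = |q|E d = (1.602×10⁻¹⁹)(447)(0.0253) ≈ 1.81×10⁻¹⁸ J.

ΔKE ≈ 1.81×10⁻¹⁸ J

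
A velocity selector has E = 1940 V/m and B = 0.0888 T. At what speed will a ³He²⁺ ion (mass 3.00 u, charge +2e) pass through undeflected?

For undeflected motion the electric and magnetic forces balance: qE = qvB.
v = E/B = 1940/0.0888 = 2.18×10⁴ m/s.

v = 2.18×10⁴ m/s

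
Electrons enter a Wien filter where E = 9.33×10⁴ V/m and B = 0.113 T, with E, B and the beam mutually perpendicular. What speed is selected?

v = 8.26×10⁵ m/s

For undeflected motion the electric and magnetic forces balance: qE = qvB.
v = E/B = 9.33×10⁴/0.113 = 8.26×10⁵ m/s.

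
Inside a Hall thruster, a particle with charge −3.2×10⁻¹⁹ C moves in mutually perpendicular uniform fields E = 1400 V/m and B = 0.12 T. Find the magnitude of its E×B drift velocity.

The steady drift has the magnetic force balancing the electric force, so v_d = E/B.
v_d = 1400/0.12 = 1.2×10⁴ m/s.

v_d ≈ 1.2×10⁴ m/s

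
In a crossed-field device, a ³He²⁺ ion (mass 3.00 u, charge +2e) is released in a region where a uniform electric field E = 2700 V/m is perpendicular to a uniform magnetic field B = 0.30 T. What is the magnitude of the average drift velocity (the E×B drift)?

The steady drift has the magnetic force balancing the electric force, so v_d = E/B.
v_d = 2700/0.30 = 9000 m/s.

v_d ≈ 9000 m/s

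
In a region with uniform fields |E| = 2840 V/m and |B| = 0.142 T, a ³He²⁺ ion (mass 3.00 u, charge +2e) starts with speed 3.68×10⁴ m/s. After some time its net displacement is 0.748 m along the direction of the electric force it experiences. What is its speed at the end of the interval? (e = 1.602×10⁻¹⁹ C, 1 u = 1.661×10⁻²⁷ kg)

v_f ≈ 5.24×10⁵ m/s

B does no work; ΔKE = |q|E d.
½mv_f² = ½mv₀² + |q|Ed = ½(4.983×10⁻²⁷)(3.68×10⁴)² + (3.204×10⁻¹⁹)(2840)(0.748) ≈ 3.374×10⁻¹⁸ J + 6.806×10⁻¹⁶ J ≈ 6.840×10⁻¹⁶ J.
v_f = √(2·6.840×10⁻¹⁶/4.983×10⁻²⁷) ≈ 5.24×10⁵ m/s.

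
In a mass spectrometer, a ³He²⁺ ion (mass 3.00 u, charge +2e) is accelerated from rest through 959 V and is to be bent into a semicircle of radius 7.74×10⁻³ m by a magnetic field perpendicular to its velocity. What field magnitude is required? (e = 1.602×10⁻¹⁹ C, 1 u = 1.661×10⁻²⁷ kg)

B ≈ 0.706 T

v = √(2|q|V/m) = √(2·3.204×10⁻¹⁹·959/4.983×10⁻²⁷) ≈ 3.512×10⁵ m/s.
B = mv/(|q|r) = (4.983×10⁻²⁷)(3.512×10⁵)/((3.204×10⁻¹⁹)(7.74×10⁻³)) ≈ 0.706 T.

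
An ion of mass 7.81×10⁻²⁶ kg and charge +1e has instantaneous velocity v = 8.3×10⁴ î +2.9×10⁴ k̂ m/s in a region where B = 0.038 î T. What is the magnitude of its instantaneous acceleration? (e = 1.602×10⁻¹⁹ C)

|a| ≈ 2.26×10⁹ m/s²

v×B = (0, 1100, 0) N/C.
F = q v×B = (1.602×10⁻¹⁹ C)·(0, 1100, 0) = (0, 1.77×10⁻¹⁶, 0) N.
|a| = |F|/m = 1.765×10⁻¹⁶/7.81×10⁻²⁶ ≈ 2.26×10⁹ m/s².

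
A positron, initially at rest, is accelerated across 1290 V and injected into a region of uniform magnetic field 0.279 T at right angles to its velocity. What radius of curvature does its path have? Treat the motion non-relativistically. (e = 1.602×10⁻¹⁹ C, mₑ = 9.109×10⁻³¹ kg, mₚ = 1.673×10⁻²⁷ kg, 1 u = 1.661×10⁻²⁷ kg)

r ≈ 4.34×10⁻⁴ m

Acceleration: |q|V = ½mv² ⇒ v = √(2|q|V/m) = √(2·1.602×10⁻¹⁹·1290/9.109×10⁻³¹) ≈ 2.130×10⁷ m/s.
In the field: r = mv/(|q|B) = (9.109×10⁻³¹)(2.130×10⁷)/((1.602×10⁻¹⁹)(0.279)) ≈ 4.34×10⁻⁴ m.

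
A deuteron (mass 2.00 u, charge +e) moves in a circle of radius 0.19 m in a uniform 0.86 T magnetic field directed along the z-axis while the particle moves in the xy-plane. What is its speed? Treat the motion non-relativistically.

From |q|vB = mv²/r, v = |q|Br/m.
v = (1.602×10⁻¹⁹)(0.86)(0.19)/3.322×10⁻²⁷ ≈ 7.9×10⁶ m/s.

v ≈ 7.9×10⁶ m/s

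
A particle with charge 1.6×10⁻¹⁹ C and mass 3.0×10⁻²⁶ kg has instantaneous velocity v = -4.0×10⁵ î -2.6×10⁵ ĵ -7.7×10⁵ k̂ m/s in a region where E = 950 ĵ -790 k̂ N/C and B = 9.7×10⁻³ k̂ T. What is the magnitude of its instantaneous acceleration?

|a| ≈ 2.94×10¹⁰ m/s²

v×B = (-2520, 3880, 0) N/C.
E + v×B = (-2520, 4830, -790) N/C.
F = q(E + v×B) = (1.6×10⁻¹⁹ C)·(-2520, 4830, -790) = (-4.04×10⁻¹⁶, 7.73×10⁻¹⁶, -1.26×10⁻¹⁶) N.
|a| = |F|/m = 8.809×10⁻¹⁶/3.0×10⁻²⁶ ≈ 2.94×10¹⁰ m/s².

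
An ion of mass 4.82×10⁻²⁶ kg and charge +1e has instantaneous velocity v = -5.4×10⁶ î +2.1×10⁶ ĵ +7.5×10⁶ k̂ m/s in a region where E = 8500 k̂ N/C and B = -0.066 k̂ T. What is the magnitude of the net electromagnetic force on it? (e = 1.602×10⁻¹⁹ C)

|F| ≈ 6.13×10⁻¹⁴ N

v×B = (-1.39×10⁵, -3.56×10⁵, 0) N/C.
E + v×B = (-1.39×10⁵, -3.56×10⁵, 8500) N/C.
F = q(E + v×B) = (1.602×10⁻¹⁹ C)·(-1.39×10⁵, -3.56×10⁵, 8500) = (-2.22×10⁻¹⁴, -5.71×10⁻¹⁴, 1.36×10⁻¹⁵) N.
|F| = 6.13×10⁻¹⁴ N.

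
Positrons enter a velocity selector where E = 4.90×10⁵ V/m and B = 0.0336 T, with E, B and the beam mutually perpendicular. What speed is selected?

Zero net Lorentz force requires |qE| = |q v×B|, i.e. E = vB.
v = E/B = 4.90×10⁵/0.0336 = 1.46×10⁷ m/s.
The result is independent of the particle's charge and mass.

v = 1.46×10⁷ m/s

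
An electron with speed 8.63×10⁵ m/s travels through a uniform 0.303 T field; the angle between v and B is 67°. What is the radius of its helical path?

v⊥ = v sinθ = 8.63×10⁵·sin67° ≈ 7.944×10⁵ m/s.
r = m v⊥/(|q|B) = (9.109×10⁻³¹)(7.944×10⁵)/((1.602×10⁻¹⁹)(0.303)) ≈ 1.49×10⁻⁵ m.

r ≈ 1.49×10⁻⁵ m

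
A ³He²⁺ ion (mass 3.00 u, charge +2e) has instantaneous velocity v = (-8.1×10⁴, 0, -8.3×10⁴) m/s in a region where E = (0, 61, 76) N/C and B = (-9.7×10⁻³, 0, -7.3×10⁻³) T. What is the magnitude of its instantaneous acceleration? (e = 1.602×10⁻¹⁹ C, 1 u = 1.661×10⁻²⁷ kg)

v×B = (0, 214, 0) N/C.
E + v×B = (0, 275, 76.0) N/C.
F = q(E + v×B) = (3.204×10⁻¹⁹ C)·(0, 275, 76.0) = (0, 8.80×10⁻¹⁷, 2.44×10⁻¹⁷) N.
|a| = |F|/m = 9.135×10⁻¹⁷/4.983×10⁻²⁷ ≈ 1.83×10¹⁰ m/s².

|a| ≈ 1.83×10¹⁰ m/s²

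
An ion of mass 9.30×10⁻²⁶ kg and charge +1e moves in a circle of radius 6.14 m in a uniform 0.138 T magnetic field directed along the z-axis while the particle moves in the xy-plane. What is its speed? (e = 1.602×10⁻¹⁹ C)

From |q|vB = mv²/r, v = |q|Br/m.
v = (1.602×10⁻¹⁹)(0.138)(6.14)/9.30×10⁻²⁶ ≈ 1.46×10⁶ m/s.

v ≈ 1.46×10⁶ m/s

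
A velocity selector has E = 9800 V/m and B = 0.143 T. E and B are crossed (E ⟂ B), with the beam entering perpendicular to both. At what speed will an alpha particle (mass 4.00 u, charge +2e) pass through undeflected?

Straight-line motion ⇒ electric and magnetic forces cancel, so E = vB.
v = E/B = 9800/0.143 = 6.85×10⁴ m/s.

v = 6.85×10⁴ m/s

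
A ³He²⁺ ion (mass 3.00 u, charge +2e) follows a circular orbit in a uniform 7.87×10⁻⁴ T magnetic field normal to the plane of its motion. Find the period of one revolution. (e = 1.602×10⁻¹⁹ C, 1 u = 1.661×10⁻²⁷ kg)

T ≈ 1.24×10⁻⁴ s

The cyclotron period depends only on m, q, B: T = 2πm/(|q|B).
T = 2π(4.983×10⁻²⁷)/((3.204×10⁻¹⁹)(7.87×10⁻⁴)) ≈ 1.24×10⁻⁴ s.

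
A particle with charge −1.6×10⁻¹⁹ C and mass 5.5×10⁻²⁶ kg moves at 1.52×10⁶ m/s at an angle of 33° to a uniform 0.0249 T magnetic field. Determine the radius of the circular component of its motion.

r ≈ 11.4 m

v⊥ = v sinθ = 1.52×10⁶·sin33° ≈ 8.279×10⁵ m/s.
r = m v⊥/(|q|B) = (5.5×10⁻²⁶)(8.279×10⁵)/((1.6×10⁻¹⁹)(0.0249)) ≈ 11.4 m.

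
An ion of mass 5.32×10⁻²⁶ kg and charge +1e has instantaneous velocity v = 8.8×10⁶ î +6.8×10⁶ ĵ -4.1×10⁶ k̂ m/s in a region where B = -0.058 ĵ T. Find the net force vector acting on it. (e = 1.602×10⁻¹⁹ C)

F ≈ (-3.81×10⁻¹⁴, 0, -8.18×10⁻¹⁴) N

v×B = (-2.38×10⁵, 0, -5.10×10⁵) N/C.
F = q v×B = (1.602×10⁻¹⁹ C)·(-2.38×10⁵, 0, -5.10×10⁵) = (-3.81×10⁻¹⁴, 0, -8.18×10⁻¹⁴) N.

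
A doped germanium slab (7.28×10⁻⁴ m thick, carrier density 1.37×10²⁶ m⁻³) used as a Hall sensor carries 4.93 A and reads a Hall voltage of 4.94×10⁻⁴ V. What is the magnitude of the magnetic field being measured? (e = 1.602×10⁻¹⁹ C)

B ≈ 1.60 T

From V_H = IB/(n e t), B = V_H n e t / I.
B = (4.94×10⁻⁴)(1.37×10²⁶)(1.602×10⁻¹⁹)(7.28×10⁻⁴)/4.93 ≈ 1.60 T.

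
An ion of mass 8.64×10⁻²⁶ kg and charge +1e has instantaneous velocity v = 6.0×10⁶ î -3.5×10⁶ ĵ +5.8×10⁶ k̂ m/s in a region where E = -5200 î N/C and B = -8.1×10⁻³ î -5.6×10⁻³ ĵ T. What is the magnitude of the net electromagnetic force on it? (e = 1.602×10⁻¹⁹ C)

|F| ≈ 1.32×10⁻¹⁴ N

v×B = (3.25×10⁴, -4.70×10⁴, -6.20×10⁴) N/C.
E + v×B = (2.73×10⁴, -4.70×10⁴, -6.20×10⁴) N/C.
F = q(E + v×B) = (1.602×10⁻¹⁹ C)·(2.73×10⁴, -4.70×10⁴, -6.20×10⁴) = (4.37×10⁻¹⁵, -7.53×10⁻¹⁵, -9.92×10⁻¹⁵) N.
|F| = 1.32×10⁻¹⁴ N.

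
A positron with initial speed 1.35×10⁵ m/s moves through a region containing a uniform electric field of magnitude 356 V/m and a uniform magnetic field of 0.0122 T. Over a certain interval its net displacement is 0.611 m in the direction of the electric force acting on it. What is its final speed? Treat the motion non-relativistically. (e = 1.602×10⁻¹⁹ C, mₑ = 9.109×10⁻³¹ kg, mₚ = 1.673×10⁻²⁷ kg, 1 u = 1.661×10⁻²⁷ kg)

v_f ≈ 8.75×10⁶ m/s

B does no work; ΔKE = |q|E d.
½mv_f² = ½mv₀² + |q|Ed = ½(9.109×10⁻³¹)(1.35×10⁵)² + (1.602×10⁻¹⁹)(356)(0.611) ≈ 8.301×10⁻²¹ J + 3.485×10⁻¹⁷ J ≈ 3.485×10⁻¹⁷ J.
v_f = √(2·3.485×10⁻¹⁷/9.109×10⁻³¹) ≈ 8.75×10⁶ m/s.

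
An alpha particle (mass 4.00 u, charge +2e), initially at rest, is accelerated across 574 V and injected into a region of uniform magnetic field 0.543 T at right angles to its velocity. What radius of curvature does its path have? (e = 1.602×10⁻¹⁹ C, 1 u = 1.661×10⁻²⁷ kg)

r ≈ 8.99×10⁻³ m

Acceleration: |q|V = ½mv² ⇒ v = √(2|q|V/m) = √(2·3.204×10⁻¹⁹·574/6.644×10⁻²⁷) ≈ 2.353×10⁵ m/s.
In the field: r = mv/(|q|B) = (6.644×10⁻²⁷)(2.353×10⁵)/((3.204×10⁻¹⁹)(0.543)) ≈ 8.99×10⁻³ m.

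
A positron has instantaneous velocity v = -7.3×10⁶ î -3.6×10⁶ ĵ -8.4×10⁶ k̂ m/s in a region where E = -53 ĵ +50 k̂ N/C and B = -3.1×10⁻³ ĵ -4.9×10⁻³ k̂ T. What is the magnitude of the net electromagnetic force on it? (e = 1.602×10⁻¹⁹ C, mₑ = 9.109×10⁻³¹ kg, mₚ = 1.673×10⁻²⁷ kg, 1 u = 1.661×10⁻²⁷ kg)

v×B = (-8400, -3.58×10⁴, 2.26×10⁴) N/C.
E + v×B = (-8400, -3.58×10⁴, 2.27×10⁴) N/C.
F = q(E + v×B) = (1.602×10⁻¹⁹ C)·(-8400, -3.58×10⁴, 2.27×10⁴) = (-1.35×10⁻¹⁵, -5.74×10⁻¹⁵, 3.63×10⁻¹⁵) N.
|F| = 6.92×10⁻¹⁵ N.

|F| ≈ 6.92×10⁻¹⁵ N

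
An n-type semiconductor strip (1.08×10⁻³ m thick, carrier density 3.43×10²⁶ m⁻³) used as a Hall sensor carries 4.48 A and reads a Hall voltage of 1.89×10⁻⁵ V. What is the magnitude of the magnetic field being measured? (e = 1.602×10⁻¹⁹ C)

B ≈ 0.250 T

From V_H = IB/(n e t), B = V_H n e t / I.
B = (1.89×10⁻⁵)(3.43×10²⁶)(1.602×10⁻¹⁹)(1.08×10⁻³)/4.48 ≈ 0.250 T.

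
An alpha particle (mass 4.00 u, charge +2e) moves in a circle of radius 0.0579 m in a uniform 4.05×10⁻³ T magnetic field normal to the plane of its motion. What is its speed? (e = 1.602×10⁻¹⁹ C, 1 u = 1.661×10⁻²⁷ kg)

From |q|vB = mv²/r, v = |q|Br/m.
v = (3.204×10⁻¹⁹)(4.05×10⁻³)(0.0579)/6.644×10⁻²⁷ ≈ 1.13×10⁴ m/s.

v ≈ 1.13×10⁴ m/s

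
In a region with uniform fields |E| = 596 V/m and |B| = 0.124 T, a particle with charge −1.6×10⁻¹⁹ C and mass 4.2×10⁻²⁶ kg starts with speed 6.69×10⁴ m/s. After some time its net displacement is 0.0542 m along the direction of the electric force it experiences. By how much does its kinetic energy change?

The magnetic force is always ⟂ v and does no work; only the electric force changes KE.
ΔKE = F_E · d = |q|E d = (1.6×10⁻¹⁹)(596)(0.0542) ≈ 5.17×10⁻¹⁸ J.

ΔKE ≈ 5.17×10⁻¹⁸ J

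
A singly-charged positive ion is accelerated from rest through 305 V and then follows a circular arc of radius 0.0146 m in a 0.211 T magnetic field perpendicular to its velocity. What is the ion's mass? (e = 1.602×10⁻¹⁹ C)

m ≈ 2.49×10⁻²⁷ kg

Combine |q|V = ½mv² and r = mv/(|q|B): eliminate v to get m = qB²r²/(2V).
m = (1.602×10⁻¹⁹)(0.211)²(0.0146)²/(2·305) ≈ 2.49×10⁻²⁷ kg.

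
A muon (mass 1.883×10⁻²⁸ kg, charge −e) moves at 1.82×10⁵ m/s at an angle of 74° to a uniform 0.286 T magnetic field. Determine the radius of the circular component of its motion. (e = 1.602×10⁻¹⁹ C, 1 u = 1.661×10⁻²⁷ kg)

v⊥ = v sinθ = 1.82×10⁵·sin74° ≈ 1.749×10⁵ m/s.
r = m v⊥/(|q|B) = (1.883×10⁻²⁸)(1.749×10⁵)/((1.602×10⁻¹⁹)(0.286)) ≈ 7.19×10⁻⁴ m.

r ≈ 7.19×10⁻⁴ m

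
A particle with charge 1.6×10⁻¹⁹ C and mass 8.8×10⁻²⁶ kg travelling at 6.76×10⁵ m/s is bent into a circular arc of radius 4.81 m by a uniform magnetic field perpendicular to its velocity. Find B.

From |q|vB = mv²/r, B = mv/(|q|r).
B = (8.8×10⁻²⁶)(6.76×10⁵)/((1.6×10⁻¹⁹)(4.81)) ≈ 0.0773 T.

B ≈ 0.0773 T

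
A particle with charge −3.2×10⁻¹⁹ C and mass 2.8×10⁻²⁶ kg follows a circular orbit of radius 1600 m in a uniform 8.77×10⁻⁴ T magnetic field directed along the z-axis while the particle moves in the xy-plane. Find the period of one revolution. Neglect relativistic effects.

The cyclotron period depends only on m, q, B: T = 2πm/(|q|B).
T = 2π(2.8×10⁻²⁶)/((3.2×10⁻¹⁹)(8.77×10⁻⁴)) ≈ 6.27×10⁻⁴ s.

T ≈ 6.27×10⁻⁴ s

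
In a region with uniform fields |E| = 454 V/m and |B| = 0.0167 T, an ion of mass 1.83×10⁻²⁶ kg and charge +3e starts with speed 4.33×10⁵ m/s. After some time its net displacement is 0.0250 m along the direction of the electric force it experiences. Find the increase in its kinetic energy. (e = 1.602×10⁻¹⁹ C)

The magnetic force is always ⟂ v and does no work; only the electric force changes KE.
ΔKE = F_E · d = |q|E d = (4.806×10⁻¹⁹)(454)(0.0250) ≈ 5.45×10⁻¹⁸ J.

ΔKE ≈ 5.45×10⁻¹⁸ J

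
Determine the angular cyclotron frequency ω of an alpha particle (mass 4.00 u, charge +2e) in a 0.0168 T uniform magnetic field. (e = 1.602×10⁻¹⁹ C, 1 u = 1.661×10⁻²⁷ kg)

ω = |q|B/m.
ω = (3.204×10⁻¹⁹)(0.0168)/6.644×10⁻²⁷ ≈ 8.10×10⁵ rad/s.

ω ≈ 8.10×10⁵ rad/s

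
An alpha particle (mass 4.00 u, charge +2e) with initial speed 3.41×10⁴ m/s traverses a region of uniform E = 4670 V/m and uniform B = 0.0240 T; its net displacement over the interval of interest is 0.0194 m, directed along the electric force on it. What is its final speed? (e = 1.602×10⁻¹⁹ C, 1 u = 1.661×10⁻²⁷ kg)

B does no work; ΔKE = |q|E d.
½mv_f² = ½mv₀² + |q|Ed = ½(6.644×10⁻²⁷)(3.41×10⁴)² + (3.204×10⁻¹⁹)(4670)(0.0194) ≈ 3.863×10⁻¹⁸ J + 2.903×10⁻¹⁷ J ≈ 3.289×10⁻¹⁷ J.
v_f = √(2·3.289×10⁻¹⁷/6.644×10⁻²⁷) ≈ 9.95×10⁴ m/s.

v_f ≈ 9.95×10⁴ m/s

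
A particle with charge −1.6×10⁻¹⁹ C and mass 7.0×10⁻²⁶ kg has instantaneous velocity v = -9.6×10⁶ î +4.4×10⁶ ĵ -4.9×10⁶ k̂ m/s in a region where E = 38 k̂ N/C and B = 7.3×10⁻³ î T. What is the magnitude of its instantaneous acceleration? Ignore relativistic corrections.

v×B = (0, -3.58×10⁴, -3.21×10⁴) N/C.
E + v×B = (0, -3.58×10⁴, -3.21×10⁴) N/C.
F = q(E + v×B) = (−1.6×10⁻¹⁹ C)·(0, -3.58×10⁴, -3.21×10⁴) = (0, 5.72×10⁻¹⁵, 5.13×10⁻¹⁵) N.
|a| = |F|/m = 7.688×10⁻¹⁵/7.0×10⁻²⁶ ≈ 1.10×10¹¹ m/s².

|a| ≈ 1.10×10¹¹ m/s²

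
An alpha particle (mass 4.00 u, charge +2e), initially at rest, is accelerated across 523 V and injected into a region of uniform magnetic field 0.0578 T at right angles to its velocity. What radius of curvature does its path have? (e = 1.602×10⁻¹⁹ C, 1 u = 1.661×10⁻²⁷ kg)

r ≈ 0.0806 m

Acceleration: |q|V = ½mv² ⇒ v = √(2|q|V/m) = √(2·3.204×10⁻¹⁹·523/6.644×10⁻²⁷) ≈ 2.246×10⁵ m/s.
In the field: r = mv/(|q|B) = (6.644×10⁻²⁷)(2.246×10⁵)/((3.204×10⁻¹⁹)(0.0578)) ≈ 0.0806 m.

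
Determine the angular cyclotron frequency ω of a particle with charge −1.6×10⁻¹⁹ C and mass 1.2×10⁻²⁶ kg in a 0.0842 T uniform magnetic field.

ω ≈ 1.12×10⁶ rad/s

ω = |q|B/m.
ω = (1.6×10⁻¹⁹)(0.0842)/1.2×10⁻²⁶ ≈ 1.12×10⁶ rad/s.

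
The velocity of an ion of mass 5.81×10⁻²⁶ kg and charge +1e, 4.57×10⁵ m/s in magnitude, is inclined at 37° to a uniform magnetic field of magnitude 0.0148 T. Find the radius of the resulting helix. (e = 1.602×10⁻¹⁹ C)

v⊥ = v sinθ = 4.57×10⁵·sin37° ≈ 2.750×10⁵ m/s.
r = m v⊥/(|q|B) = (5.81×10⁻²⁶)(2.750×10⁵)/((1.602×10⁻¹⁹)(0.0148)) ≈ 6.74 m.

r ≈ 6.74 m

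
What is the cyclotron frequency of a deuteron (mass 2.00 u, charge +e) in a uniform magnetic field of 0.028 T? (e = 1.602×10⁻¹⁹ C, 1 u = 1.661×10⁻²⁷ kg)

f ≈ 2.1×10⁵ Hz

f = |q|B/(2πm).
f = (1.602×10⁻¹⁹)(0.028)/(2π·3.322×10⁻²⁷) ≈ 2.1×10⁵ Hz.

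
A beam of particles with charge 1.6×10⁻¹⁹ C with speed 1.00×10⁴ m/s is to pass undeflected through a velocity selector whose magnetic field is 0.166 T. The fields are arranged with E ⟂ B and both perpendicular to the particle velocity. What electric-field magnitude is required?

For straight-line motion qE = qvB, so E = vB.
E = 1.00×10⁴ × 0.166 = 1660 V/m.

E = 1660 V/m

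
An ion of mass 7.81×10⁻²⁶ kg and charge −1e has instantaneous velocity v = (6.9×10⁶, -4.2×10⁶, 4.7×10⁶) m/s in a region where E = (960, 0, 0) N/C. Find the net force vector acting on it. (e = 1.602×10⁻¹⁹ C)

F ≈ (-1.54×10⁻¹⁶, 0, 0) N

Only an electric field acts, so F = qE = (−1.602×10⁻¹⁹ C)·(960, 0, 0) = (-1.54×10⁻¹⁶, 0, 0) N.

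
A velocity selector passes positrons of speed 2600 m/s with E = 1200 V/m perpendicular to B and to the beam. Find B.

B = 0.46 T

Balance of forces in the selector: qE = qvB ⇒ B = E/v.
B = 1200/2600 = 0.46 T.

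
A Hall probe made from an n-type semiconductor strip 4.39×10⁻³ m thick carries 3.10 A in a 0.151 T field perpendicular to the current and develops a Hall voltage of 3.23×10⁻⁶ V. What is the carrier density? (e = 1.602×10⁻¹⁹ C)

n ≈ 2.06×10²⁶ m⁻³

From V_H = IB/(n e t), n = IB/(V_H e t).
n = (3.10)(0.151)/((3.23×10⁻⁶)(1.602×10⁻¹⁹)(4.39×10⁻³)) ≈ 2.06×10²⁶ m⁻³.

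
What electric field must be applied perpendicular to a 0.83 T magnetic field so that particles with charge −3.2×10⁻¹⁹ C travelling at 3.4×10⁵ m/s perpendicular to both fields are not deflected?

E = 2.8×10⁵ V/m

For straight-line motion qE = qvB, so E = vB.
E = 3.4×10⁵ × 0.83 = 2.8×10⁵ V/m.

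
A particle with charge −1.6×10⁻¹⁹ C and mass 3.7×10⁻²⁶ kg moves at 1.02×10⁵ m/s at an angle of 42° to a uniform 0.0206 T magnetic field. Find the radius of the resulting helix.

v⊥ = v sinθ = 1.02×10⁵·sin42° ≈ 6.825×10⁴ m/s.
r = m v⊥/(|q|B) = (3.7×10⁻²⁶)(6.825×10⁴)/((1.6×10⁻¹⁹)(0.0206)) ≈ 0.766 m.

r ≈ 0.766 m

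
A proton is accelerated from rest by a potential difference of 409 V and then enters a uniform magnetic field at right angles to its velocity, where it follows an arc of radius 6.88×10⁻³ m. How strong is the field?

v = √(2|q|V/m) = √(2·1.602×10⁻¹⁹·409/1.673×10⁻²⁷) ≈ 2.799×10⁵ m/s.
B = mv/(|q|r) = (1.673×10⁻²⁷)(2.799×10⁵)/((1.602×10⁻¹⁹)(6.88×10⁻³)) ≈ 0.425 T.

B ≈ 0.425 T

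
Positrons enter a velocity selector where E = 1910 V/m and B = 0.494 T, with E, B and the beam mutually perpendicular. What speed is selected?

Zero net Lorentz force requires |qE| = |q v×B|, i.e. E = vB.
v = E/B = 1910/0.494 = 3870 m/s.
The result is independent of the particle's charge and mass.

v = 3870 m/s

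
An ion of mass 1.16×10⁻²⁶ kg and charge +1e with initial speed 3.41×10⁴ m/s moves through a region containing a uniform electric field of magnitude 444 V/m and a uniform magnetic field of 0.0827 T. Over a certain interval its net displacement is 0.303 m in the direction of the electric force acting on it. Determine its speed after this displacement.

B does no work; ΔKE = |q|E d.
½mv_f² = ½mv₀² + |q|Ed = ½(1.16×10⁻²⁶)(3.41×10⁴)² + (1.602×10⁻¹⁹)(444)(0.303) ≈ 6.744×10⁻¹⁸ J + 2.155×10⁻¹⁷ J ≈ 2.830×10⁻¹⁷ J.
v_f = √(2·2.830×10⁻¹⁷/1.16×10⁻²⁶) ≈ 6.98×10⁴ m/s.

v_f ≈ 6.98×10⁴ m/s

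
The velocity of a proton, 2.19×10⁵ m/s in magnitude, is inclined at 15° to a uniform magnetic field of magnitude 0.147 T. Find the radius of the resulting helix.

v⊥ = v sinθ = 2.19×10⁵·sin15° ≈ 5.668×10⁴ m/s.
r = m v⊥/(|q|B) = (1.673×10⁻²⁷)(5.668×10⁴)/((1.602×10⁻¹⁹)(0.147)) ≈ 4.03×10⁻³ m.

r ≈ 4.03×10⁻³ m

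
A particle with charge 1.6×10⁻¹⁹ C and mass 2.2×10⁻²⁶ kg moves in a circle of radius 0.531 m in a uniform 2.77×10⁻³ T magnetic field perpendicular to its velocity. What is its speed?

From |q|vB = mv²/r, v = |q|Br/m.
v = (1.6×10⁻¹⁹)(2.77×10⁻³)(0.531)/2.2×10⁻²⁶ ≈ 1.07×10⁴ m/s.

v ≈ 1.07×10⁴ m/s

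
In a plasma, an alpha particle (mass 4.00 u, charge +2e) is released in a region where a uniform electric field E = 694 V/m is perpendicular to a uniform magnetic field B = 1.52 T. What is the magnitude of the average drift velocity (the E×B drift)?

v_d ≈ 457 m/s

The steady drift has the magnetic force balancing the electric force, so v_d = E/B.
v_d = 694/1.52 = 457 m/s.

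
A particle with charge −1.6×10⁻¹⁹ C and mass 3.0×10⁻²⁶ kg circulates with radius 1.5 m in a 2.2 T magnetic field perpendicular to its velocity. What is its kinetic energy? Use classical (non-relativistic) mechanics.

KE ≈ 2.9×10⁷ eV

v = |q|Br/m, then KE = ½mv² = (qBr)²/(2m).
v = (1.6×10⁻¹⁹)(2.2)(1.5)/3.0×10⁻²⁶ ≈ 1.760×10⁷ m/s.
KE = ½(3.0×10⁻²⁶)(1.760×10⁷)² ≈ 4.6×10⁻¹² J = 2.9×10⁷ eV.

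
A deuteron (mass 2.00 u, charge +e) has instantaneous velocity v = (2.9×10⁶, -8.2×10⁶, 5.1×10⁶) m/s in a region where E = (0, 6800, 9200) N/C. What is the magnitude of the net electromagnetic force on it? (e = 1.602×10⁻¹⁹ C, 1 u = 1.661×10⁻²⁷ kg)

Only an electric field acts, so F = qE = (1.602×10⁻¹⁹ C)·(0, 6800, 9200) = (0, 1.09×10⁻¹⁵, 1.47×10⁻¹⁵) N.
|F| = 1.83×10⁻¹⁵ N.

|F| ≈ 1.83×10⁻¹⁵ N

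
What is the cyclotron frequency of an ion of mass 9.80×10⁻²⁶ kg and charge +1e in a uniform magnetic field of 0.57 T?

f ≈ 1.5×10⁵ Hz

f = |q|B/(2πm).
f = (1.602×10⁻¹⁹)(0.57)/(2π·9.80×10⁻²⁶) ≈ 1.5×10⁵ Hz.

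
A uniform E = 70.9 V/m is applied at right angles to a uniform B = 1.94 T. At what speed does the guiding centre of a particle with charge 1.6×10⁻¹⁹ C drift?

The steady drift has the magnetic force balancing the electric force, so v_d = E/B.
v_d = 70.9/1.94 = 36.5 m/s.

v_d ≈ 36.5 m/s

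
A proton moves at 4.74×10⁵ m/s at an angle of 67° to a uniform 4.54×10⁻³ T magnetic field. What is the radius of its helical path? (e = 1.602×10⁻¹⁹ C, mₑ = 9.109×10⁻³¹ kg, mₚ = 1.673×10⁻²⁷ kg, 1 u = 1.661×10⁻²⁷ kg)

r ≈ 1.00 m

v⊥ = v sinθ = 4.74×10⁵·sin67° ≈ 4.363×10⁵ m/s.
r = m v⊥/(|q|B) = (1.673×10⁻²⁷)(4.363×10⁵)/((1.602×10⁻¹⁹)(4.54×10⁻³)) ≈ 1.00 m.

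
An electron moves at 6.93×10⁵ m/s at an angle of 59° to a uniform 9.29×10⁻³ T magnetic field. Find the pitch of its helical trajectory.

p ≈ 1.37×10⁻³ m

v∥ = v cosθ = 6.93×10⁵·cos59° ≈ 3.569×10⁵ m/s.
T = 2πm/(|q|B) = 2π(9.109×10⁻³¹)/((1.602×10⁻¹⁹)(9.29×10⁻³)) ≈ 3.846×10⁻⁹ s.
pitch = v∥ T = (3.569×10⁵)(3.846×10⁻⁹) ≈ 1.37×10⁻³ m.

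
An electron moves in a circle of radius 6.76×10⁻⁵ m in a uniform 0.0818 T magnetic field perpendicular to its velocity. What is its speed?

v ≈ 9.73×10⁵ m/s

From |q|vB = mv²/r, v = |q|Br/m.
v = (1.602×10⁻¹⁹)(0.0818)(6.76×10⁻⁵)/9.109×10⁻³¹ ≈ 9.73×10⁵ m/s.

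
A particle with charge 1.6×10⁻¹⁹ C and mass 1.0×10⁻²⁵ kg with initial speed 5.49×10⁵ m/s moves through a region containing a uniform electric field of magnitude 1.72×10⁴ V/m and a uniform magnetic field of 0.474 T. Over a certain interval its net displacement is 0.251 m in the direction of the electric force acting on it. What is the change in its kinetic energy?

The magnetic force is always ⟂ v and does no work; only the electric force changes KE.
ΔKE = F_E · d = |q|E d = (1.6×10⁻¹⁹)(1.72×10⁴)(0.251) ≈ 6.91×10⁻¹⁶ J.

ΔKE ≈ 6.91×10⁻¹⁶ J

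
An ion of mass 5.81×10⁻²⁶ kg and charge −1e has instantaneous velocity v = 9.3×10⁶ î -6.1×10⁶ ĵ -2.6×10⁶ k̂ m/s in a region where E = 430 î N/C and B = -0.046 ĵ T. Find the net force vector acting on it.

F ≈ (1.91×10⁻¹⁴, 0, 6.85×10⁻¹⁴) N

v×B = (-1.20×10⁵, 0, -4.28×10⁵) N/C.
E + v×B = (-1.19×10⁵, 0, -4.28×10⁵) N/C.
F = q(E + v×B) = (−1.602×10⁻¹⁹ C)·(-1.19×10⁵, 0, -4.28×10⁵) = (1.91×10⁻¹⁴, 0, 6.85×10⁻¹⁴) N.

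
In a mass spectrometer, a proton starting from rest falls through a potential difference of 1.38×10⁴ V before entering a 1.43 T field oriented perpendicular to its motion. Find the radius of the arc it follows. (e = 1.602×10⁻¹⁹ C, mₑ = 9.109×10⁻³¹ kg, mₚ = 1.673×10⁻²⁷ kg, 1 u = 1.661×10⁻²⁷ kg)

r ≈ 0.0119 m

Acceleration: |q|V = ½mv² ⇒ v = √(2|q|V/m) = √(2·1.602×10⁻¹⁹·1.38×10⁴/1.673×10⁻²⁷) ≈ 1.626×10⁶ m/s.
In the field: r = mv/(|q|B) = (1.673×10⁻²⁷)(1.626×10⁶)/((1.602×10⁻¹⁹)(1.43)) ≈ 0.0119 m.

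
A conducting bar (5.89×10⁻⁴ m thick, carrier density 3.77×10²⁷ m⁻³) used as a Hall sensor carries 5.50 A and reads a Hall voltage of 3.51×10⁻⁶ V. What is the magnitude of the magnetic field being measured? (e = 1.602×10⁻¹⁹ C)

B ≈ 0.227 T

From V_H = IB/(n e t), B = V_H n e t / I.
B = (3.51×10⁻⁶)(3.77×10²⁷)(1.602×10⁻¹⁹)(5.89×10⁻⁴)/5.50 ≈ 0.227 T.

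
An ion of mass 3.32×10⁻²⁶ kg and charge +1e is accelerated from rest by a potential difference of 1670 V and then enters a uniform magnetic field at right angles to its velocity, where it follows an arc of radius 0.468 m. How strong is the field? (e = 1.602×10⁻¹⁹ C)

B ≈ 0.0562 T

v = √(2|q|V/m) = √(2·1.602×10⁻¹⁹·1670/3.32×10⁻²⁶) ≈ 1.270×10⁵ m/s.
B = mv/(|q|r) = (3.32×10⁻²⁶)(1.270×10⁵)/((1.602×10⁻¹⁹)(0.468)) ≈ 0.0562 T.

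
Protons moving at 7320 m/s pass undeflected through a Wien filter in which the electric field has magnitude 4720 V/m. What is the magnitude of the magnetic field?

B = 0.645 T

Balance of forces in the selector: qE = qvB ⇒ B = E/v.
B = 4720/7320 = 0.645 T.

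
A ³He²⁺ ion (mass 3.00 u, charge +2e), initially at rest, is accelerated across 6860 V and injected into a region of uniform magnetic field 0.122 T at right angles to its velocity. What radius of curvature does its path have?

Acceleration: |q|V = ½mv² ⇒ v = √(2|q|V/m) = √(2·3.204×10⁻¹⁹·6860/4.983×10⁻²⁷) ≈ 9.392×10⁵ m/s.
In the field: r = mv/(|q|B) = (4.983×10⁻²⁷)(9.392×10⁵)/((3.204×10⁻¹⁹)(0.122)) ≈ 0.120 m.

r ≈ 0.120 m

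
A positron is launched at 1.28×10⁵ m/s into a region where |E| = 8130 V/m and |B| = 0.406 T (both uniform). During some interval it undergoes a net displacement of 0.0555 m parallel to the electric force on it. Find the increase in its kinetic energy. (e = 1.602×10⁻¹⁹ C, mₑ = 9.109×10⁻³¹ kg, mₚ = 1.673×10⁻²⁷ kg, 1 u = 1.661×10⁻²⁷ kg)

The magnetic force is always ⟂ v and does no work; only the electric force changes KE.
ΔKE = F_E · d = |q|E d = (1.602×10⁻¹⁹)(8130)(0.0555) ≈ 7.23×10⁻¹⁷ J.

ΔKE ≈ 7.23×10⁻¹⁷ J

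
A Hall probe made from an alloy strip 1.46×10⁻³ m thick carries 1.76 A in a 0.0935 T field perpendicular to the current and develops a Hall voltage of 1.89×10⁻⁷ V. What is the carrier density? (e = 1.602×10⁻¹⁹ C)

From V_H = IB/(n e t), n = IB/(V_H e t).
n = (1.76)(0.0935)/((1.89×10⁻⁷)(1.602×10⁻¹⁹)(1.46×10⁻³)) ≈ 3.72×10²⁷ m⁻³.

n ≈ 3.72×10²⁷ m⁻³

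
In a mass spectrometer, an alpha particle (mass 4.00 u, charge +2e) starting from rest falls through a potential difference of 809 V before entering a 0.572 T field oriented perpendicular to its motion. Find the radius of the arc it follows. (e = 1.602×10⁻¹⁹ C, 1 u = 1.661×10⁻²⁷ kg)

r ≈ 0.0101 m

Acceleration: |q|V = ½mv² ⇒ v = √(2|q|V/m) = √(2·3.204×10⁻¹⁹·809/6.644×10⁻²⁷) ≈ 2.793×10⁵ m/s.
In the field: r = mv/(|q|B) = (6.644×10⁻²⁷)(2.793×10⁵)/((3.204×10⁻¹⁹)(0.572)) ≈ 0.0101 m.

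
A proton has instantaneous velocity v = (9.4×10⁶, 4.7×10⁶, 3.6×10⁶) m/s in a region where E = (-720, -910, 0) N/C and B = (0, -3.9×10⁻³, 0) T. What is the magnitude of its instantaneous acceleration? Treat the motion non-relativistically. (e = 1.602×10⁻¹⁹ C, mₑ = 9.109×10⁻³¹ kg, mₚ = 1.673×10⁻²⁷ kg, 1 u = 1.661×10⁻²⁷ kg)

v×B = (1.40×10⁴, 0, -3.67×10⁴) N/C.
E + v×B = (1.33×10⁴, -910, -3.67×10⁴) N/C.
F = q(E + v×B) = (1.602×10⁻¹⁹ C)·(1.33×10⁴, -910, -3.67×10⁴) = (2.13×10⁻¹⁵, -1.46×10⁻¹⁶, -5.87×10⁻¹⁵) N.
|a| = |F|/m = 6.250×10⁻¹⁵/1.673×10⁻²⁷ ≈ 3.74×10¹² m/s².

|a| ≈ 3.74×10¹² m/s²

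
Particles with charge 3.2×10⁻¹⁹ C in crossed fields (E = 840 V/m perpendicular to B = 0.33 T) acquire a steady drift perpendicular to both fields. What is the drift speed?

The steady drift has the magnetic force balancing the electric force, so v_d = E/B.
v_d = 840/0.33 = 2500 m/s.

v_d ≈ 2500 m/s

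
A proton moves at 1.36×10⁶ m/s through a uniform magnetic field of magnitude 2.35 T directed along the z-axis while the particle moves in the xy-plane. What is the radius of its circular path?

r ≈ 6.04×10⁻³ m

The magnetic force provides the centripetal force: |q|vB = mv²/r.
r = mv/(|q|B) = (1.673×10⁻²⁷)(1.36×10⁶)/((1.602×10⁻¹⁹)(2.35)) ≈ 6.04×10⁻³ m.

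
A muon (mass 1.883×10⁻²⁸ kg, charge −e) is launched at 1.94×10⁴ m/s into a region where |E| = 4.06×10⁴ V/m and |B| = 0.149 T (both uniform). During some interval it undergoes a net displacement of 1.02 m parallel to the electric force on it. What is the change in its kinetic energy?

The magnetic force is always ⟂ v and does no work; only the electric force changes KE.
ΔKE = F_E · d = |q|E d = (1.602×10⁻¹⁹)(4.06×10⁴)(1.02) ≈ 6.63×10⁻¹⁵ J.

ΔKE ≈ 6.63×10⁻¹⁵ J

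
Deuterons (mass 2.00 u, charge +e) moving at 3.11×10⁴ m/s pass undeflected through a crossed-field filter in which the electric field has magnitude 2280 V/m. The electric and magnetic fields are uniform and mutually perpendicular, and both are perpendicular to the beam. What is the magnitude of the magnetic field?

Balance of forces in the selector: qE = qvB ⇒ B = E/v.
B = 2280/3.11×10⁴ = 0.0733 T.

B = 0.0733 T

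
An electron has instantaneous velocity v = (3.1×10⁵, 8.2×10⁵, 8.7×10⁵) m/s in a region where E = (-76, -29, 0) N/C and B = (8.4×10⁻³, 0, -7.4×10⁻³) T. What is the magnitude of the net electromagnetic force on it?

v×B = (-6070, 9600, -6890) N/C.
E + v×B = (-6140, 9570, -6890) N/C.
F = q(E + v×B) = (−1.602×10⁻¹⁹ C)·(-6140, 9570, -6890) = (9.84×10⁻¹⁶, -1.53×10⁻¹⁵, 1.10×10⁻¹⁵) N.
|F| = 2.13×10⁻¹⁵ N.

|F| ≈ 2.13×10⁻¹⁵ N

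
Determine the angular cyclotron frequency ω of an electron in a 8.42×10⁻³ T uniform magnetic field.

ω = |q|B/m.
ω = (1.602×10⁻¹⁹)(8.42×10⁻³)/9.109×10⁻³¹ ≈ 1.48×10⁹ rad/s.

ω ≈ 1.48×10⁹ rad/s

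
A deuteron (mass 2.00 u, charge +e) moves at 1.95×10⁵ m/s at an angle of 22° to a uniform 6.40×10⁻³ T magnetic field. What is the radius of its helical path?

r ≈ 0.237 m

v⊥ = v sinθ = 1.95×10⁵·sin22° ≈ 7.305×10⁴ m/s.
r = m v⊥/(|q|B) = (3.322×10⁻²⁷)(7.305×10⁴)/((1.602×10⁻¹⁹)(6.40×10⁻³)) ≈ 0.237 m.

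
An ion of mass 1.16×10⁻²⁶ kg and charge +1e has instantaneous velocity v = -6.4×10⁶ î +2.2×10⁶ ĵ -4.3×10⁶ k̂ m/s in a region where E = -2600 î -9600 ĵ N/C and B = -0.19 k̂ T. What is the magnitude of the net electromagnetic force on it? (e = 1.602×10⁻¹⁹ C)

|F| ≈ 2.08×10⁻¹³ N

v×B = (-4.18×10⁵, -1.22×10⁶, 0) N/C.
E + v×B = (-4.21×10⁵, -1.23×10⁶, 0) N/C.
F = q(E + v×B) = (1.602×10⁻¹⁹ C)·(-4.21×10⁵, -1.23×10⁶, 0) = (-6.74×10⁻¹⁴, -1.96×10⁻¹³, 0) N.
|F| = 2.08×10⁻¹³ N.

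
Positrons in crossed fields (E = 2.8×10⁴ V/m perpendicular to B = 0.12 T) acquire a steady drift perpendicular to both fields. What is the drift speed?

v_d ≈ 2.3×10⁵ m/s

The steady drift has the magnetic force balancing the electric force, so v_d = E/B.
v_d = 2.8×10⁴/0.12 = 2.3×10⁵ m/s.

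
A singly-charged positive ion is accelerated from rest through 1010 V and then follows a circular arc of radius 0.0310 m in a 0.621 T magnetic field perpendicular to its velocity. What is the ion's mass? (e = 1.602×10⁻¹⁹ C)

m ≈ 2.94×10⁻²⁶ kg

Combine |q|V = ½mv² and r = mv/(|q|B): eliminate v to get m = qB²r²/(2V).
m = (1.602×10⁻¹⁹)(0.621)²(0.0310)²/(2·1010) ≈ 2.94×10⁻²⁶ kg.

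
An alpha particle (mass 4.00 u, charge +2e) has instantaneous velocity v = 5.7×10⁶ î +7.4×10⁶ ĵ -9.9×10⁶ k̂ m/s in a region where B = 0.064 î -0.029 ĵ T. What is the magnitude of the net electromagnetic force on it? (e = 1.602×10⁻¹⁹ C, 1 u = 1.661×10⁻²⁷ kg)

|F| ≈ 3.03×10⁻¹³ N

v×B = (-2.87×10⁵, -6.34×10⁵, -6.39×10⁵) N/C.
F = q v×B = (3.204×10⁻¹⁹ C)·(-2.87×10⁵, -6.34×10⁵, -6.39×10⁵) = (-9.20×10⁻¹⁴, -2.03×10⁻¹³, -2.05×10⁻¹³) N.
|F| = 3.03×10⁻¹³ N.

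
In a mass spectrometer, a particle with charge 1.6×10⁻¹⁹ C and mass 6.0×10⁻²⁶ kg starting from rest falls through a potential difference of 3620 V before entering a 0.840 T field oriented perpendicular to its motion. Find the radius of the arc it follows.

r ≈ 0.0620 m

Acceleration: |q|V = ½mv² ⇒ v = √(2|q|V/m) = √(2·1.6×10⁻¹⁹·3620/6.0×10⁻²⁶) ≈ 1.389×10⁵ m/s.
In the field: r = mv/(|q|B) = (6.0×10⁻²⁶)(1.389×10⁵)/((1.6×10⁻¹⁹)(0.840)) ≈ 0.0620 m.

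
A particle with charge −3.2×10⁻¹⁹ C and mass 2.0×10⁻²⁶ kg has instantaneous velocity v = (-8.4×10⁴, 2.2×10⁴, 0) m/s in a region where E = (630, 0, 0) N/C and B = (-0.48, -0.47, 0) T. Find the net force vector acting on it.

v×B = (0, 0, 5.00×10⁴) N/C.
E + v×B = (630, 0, 5.00×10⁴) N/C.
F = q(E + v×B) = (−3.2×10⁻¹⁹ C)·(630, 0, 5.00×10⁴) = (-2.02×10⁻¹⁶, 0, -1.60×10⁻¹⁴) N.

F ≈ (-2.02×10⁻¹⁶, 0, -1.60×10⁻¹⁴) N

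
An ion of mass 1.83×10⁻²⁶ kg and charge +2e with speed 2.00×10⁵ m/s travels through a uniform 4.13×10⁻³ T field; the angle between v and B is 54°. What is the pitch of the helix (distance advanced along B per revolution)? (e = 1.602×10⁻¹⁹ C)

p ≈ 10.2 m

v∥ = v cosθ = 2.00×10⁵·cos54° ≈ 1.176×10⁵ m/s.
T = 2πm/(|q|B) = 2π(1.83×10⁻²⁶)/((3.204×10⁻¹⁹)(4.13×10⁻³)) ≈ 8.689×10⁻⁵ s.
pitch = v∥ T = (1.176×10⁵)(8.689×10⁻⁵) ≈ 10.2 m.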